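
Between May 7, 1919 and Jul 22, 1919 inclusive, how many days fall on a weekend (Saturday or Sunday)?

22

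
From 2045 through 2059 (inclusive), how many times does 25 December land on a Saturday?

Day of week of December 25 in each year:
2045: Mon, 2046: Tue, 2047: Wed, 2048: Fri, 2049: Sat ✓, 2050: Sun, 2051: Mon, 2052: Wed, 2053: Thu, 2054: Fri, 2055: Sat ✓, 2056: Mon, 2057: Tue, 2058: Wed, 2059: Thu
Saturdays: 2049, 2055.

2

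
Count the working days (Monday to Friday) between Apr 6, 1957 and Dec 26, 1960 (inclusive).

971 weekdays

Apr 6, 1957 is a Saturday.
That's 1361 days from start to end, counting both.
1361 = 7 × 194 + 3, so there are 194 full weeks plus 3 extra days.
Each full week contributes 5 weekdays (Mon–Fri): 194 × 5 = 970.
The 3 extra days are Saturday, Sunday, Monday — 1 of them qualifies.
Total: 970 + 1 = 971.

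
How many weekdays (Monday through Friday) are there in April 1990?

21

April 1, 1990 is a Sunday.
From April 1, 1990 to April 30, 1990 is 30 days inclusive.
30 = 7 × 4 + 2, so there are 4 full weeks plus 2 extra days.
Each full week contributes 5 weekdays (Mon–Fri): 4 × 5 = 20.
The 2 extra days are Sun, Mon — 1 of them qualifies.
Total: 20 + 1 = 21.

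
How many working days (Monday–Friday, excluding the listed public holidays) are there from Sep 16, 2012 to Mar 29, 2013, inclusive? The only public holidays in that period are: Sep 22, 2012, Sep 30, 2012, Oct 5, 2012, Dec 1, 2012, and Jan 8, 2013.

138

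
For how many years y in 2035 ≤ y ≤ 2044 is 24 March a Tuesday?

2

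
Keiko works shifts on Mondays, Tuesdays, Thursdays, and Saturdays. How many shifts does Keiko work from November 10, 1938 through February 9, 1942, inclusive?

679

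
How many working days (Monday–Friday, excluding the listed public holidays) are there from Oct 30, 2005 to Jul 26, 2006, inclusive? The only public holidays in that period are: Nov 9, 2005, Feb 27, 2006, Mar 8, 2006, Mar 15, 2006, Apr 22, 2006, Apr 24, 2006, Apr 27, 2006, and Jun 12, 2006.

Oct 30, 2005 is a Sunday.
The range spans 270 days (inclusive of both endpoints).
270 = 7 × 38 + 4, so there are 38 full weeks plus 4 extra days.
Each full week contributes 5 weekdays (Mon–Fri): 38 × 5 = 190.
The 4 extra days are Sun, Mon, Tue, Wed — 3 of them qualify.
Total: 190 + 3 = 193.
Holidays: Nov 9, 2005 (Wed); Feb 27, 2006 (Mon); Mar 8, 2006 (Wed); Mar 15, 2006 (Wed); Apr 22, 2006 (Sat); Apr 24, 2006 (Mon); Apr 27, 2006 (Thu); Jun 12, 2006 (Mon).
7 of the 8 holidays fall on weekdays; the rest are weekends and were already excluded.
Business days: 193 − 7 = 186.

186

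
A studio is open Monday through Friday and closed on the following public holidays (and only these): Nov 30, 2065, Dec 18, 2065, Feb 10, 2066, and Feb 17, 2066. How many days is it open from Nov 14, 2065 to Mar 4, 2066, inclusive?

Nov 14, 2065 is a Saturday.
From Nov 14, 2065 to Mar 4, 2066 is 111 days inclusive.
111 = 7 × 15 + 6, so there are 15 full weeks plus 6 extra days.
Each full week contributes 5 weekdays (Mon–Fri): 15 × 5 = 75.
The 6 extra days are Sat, Sun, Mon, Tue, Wed, Thu — 4 of them qualify.
Total: 75 + 4 = 79.
Holidays: Nov 30, 2065 (Mon); Dec 18, 2065 (Fri); Feb 10, 2066 (Wed); Feb 17, 2066 (Wed).
All 4 holidays fall on weekdays, so subtract 4.
Business days: 79 − 4 = 75.

75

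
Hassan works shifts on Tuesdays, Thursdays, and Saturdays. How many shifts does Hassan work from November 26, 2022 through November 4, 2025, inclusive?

461

November 26, 2022 is a Saturday.
The range spans 1075 days (inclusive of both endpoints).
1075 = 7 × 153 + 4, so there are 153 full weeks plus 4 extra days.
Each full week contributes 3 days from the set (Tue, Thu, Sat): 153 × 3 = 459.
The 4 extra days are Sat, Sun, Mon, Tue — 2 of them qualify.
Total: 459 + 2 = 461.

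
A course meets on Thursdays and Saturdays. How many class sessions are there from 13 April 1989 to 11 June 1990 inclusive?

13 April 1989 is a Thursday.
The range spans 425 days (inclusive of both endpoints).
425 = 7 × 60 + 5, so there are 60 full weeks plus 5 extra days.
Each full week contributes 2 days from the set (Thu, Sat): 60 × 2 = 120.
The 5 extra days are Thu, Fri, Sat, Sun, Mon — 2 of them qualify.
Total: 120 + 2 = 122.

122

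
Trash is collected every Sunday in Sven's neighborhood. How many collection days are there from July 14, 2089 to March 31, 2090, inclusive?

37

July 14, 2089 is a Thursday.
The range spans 261 days (inclusive of both endpoints).
261 = 7 × 37 + 2, so there are 37 full weeks plus 2 extra days.
Each full week contributes one Sunday: 37 so far.
The 2 extra days are Thursday, Friday — none qualify.
Total: 37 + 0 = 37.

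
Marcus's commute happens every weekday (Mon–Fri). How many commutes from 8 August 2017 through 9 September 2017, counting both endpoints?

24 weekdays

8 August 2017 is a Tuesday.
That's 33 days from start to end, counting both.
33 = 7 × 4 + 5, so there are 4 full weeks plus 5 extra days.
Each full week contributes 5 weekdays (Mon–Fri): 4 × 5 = 20.
The 5 extra days are Tue, Wed, Thu, Fri, Sat — 4 of them qualify.
Total: 20 + 4 = 24.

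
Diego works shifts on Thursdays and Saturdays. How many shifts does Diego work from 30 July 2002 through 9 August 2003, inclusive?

108

30 July 2002 is a Tuesday.
That's 376 days from start to end, counting both.
376 = 7 × 53 + 5, so there are 53 full weeks plus 5 extra days.
Each full week contributes 2 days from the set (Thu, Sat): 53 × 2 = 106.
The 5 extra days are Tuesday, Wednesday, Thursday, Friday, Saturday — 2 of them qualify.
Total: 106 + 2 = 108.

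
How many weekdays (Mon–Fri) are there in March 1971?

Mar 1, 1971 is a Monday.
The range spans 31 days (inclusive of both endpoints).
31 = 7 × 4 + 3, so there are 4 full weeks plus 3 extra days.
Each full week contributes 5 weekdays (Mon–Fri): 4 × 5 = 20.
The 3 extra days are Mon, Tue, Wed — 3 of them qualify.
Total: 20 + 3 = 23.

23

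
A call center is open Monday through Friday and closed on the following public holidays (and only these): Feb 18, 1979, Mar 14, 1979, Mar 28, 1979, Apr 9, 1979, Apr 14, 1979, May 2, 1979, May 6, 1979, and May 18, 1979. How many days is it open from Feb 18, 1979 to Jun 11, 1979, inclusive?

Feb 18, 1979 is a Sunday.
That's 114 days from start to end, counting both.
114 = 7 × 16 + 2, so there are 16 full weeks plus 2 extra days.
Each full week contributes 5 weekdays (Mon–Fri): 16 × 5 = 80.
The 2 extra days are Sunday, Monday — 1 of them qualifies.
Total: 80 + 1 = 81.
Holidays: Feb 18, 1979 (Sun); Mar 14, 1979 (Wed); Mar 28, 1979 (Wed); Apr 9, 1979 (Mon); Apr 14, 1979 (Sat); May 2, 1979 (Wed); May 6, 1979 (Sun); May 18, 1979 (Fri).
5 of the 8 holidays fall on weekdays; the rest are weekends and were already excluded.
Business days: 81 − 5 = 76.

76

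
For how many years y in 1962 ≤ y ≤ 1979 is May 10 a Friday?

3

Day of week of May 10 in each year:
1962: Thu, 1963: Fri ✓, 1964: Sun, 1965: Mon, 1966: Tue, 1967: Wed, 1968: Fri ✓, 1969: Sat, 1970: Sun, 1971: Mon, 1972: Wed, 1973: Thu, 1974: Fri ✓, 1975: Sat, 1976: Mon, 1977: Tue, 1978: Wed, 1979: Thu
Fridays: 1963, 1968, 1974.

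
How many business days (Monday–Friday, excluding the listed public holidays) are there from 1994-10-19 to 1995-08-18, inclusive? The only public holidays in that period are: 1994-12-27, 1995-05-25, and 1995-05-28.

1994-10-19 is a Wednesday.
From 1994-10-19 to 1995-08-18 is 304 days inclusive.
304 = 7 × 43 + 3, so there are 43 full weeks plus 3 extra days.
Each full week contributes 5 weekdays (Mon–Fri): 43 × 5 = 215.
The 3 extra days are Wed, Thu, Fri — 3 of them qualify.
Total: 215 + 3 = 218.
Holidays: 1994-12-27 (Tue); 1995-05-25 (Thu); 1995-05-28 (Sun).
2 of the 3 holidays fall on weekdays; the rest are weekends and were already excluded.
Business days: 218 − 2 = 216.

216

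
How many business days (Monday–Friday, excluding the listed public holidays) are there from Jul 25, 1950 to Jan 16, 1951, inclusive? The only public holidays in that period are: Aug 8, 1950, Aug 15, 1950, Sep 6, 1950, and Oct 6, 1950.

122 business days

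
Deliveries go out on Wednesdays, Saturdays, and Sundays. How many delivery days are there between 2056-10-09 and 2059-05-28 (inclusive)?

2056-10-09 is a Monday.
That's 962 days from start to end, counting both.
962 = 7 × 137 + 3, so there are 137 full weeks plus 3 extra days.
Each full week contributes 3 days from the set (Wed, Sat, Sun): 137 × 3 = 411.
The 3 extra days are Monday, Tuesday, Wednesday — 1 of them qualifies.
Total: 411 + 1 = 412.

412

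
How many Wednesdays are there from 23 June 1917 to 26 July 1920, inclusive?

161

23 June 1917 is a Saturday.
That's 1130 days from start to end, counting both.
1130 = 7 × 161 + 3, so there are 161 full weeks plus 3 extra days.
Each full week contributes one Wednesday: 161 so far.
The 3 extra days are Saturday, Sunday, Monday — none qualify.
Total: 161 + 0 = 161.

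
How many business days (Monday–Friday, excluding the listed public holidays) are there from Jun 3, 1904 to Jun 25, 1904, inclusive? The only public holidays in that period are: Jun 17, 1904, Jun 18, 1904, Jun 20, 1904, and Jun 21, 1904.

13

Jun 3, 1904 is a Friday.
From Jun 3, 1904 to Jun 25, 1904 is 23 days inclusive.
23 = 7 × 3 + 2, so there are 3 full weeks plus 2 extra days.
Each full week contributes 5 weekdays (Mon–Fri): 3 × 5 = 15.
The 2 extra days are Fri, Sat — 1 of them qualifies.
Total: 15 + 1 = 16.
Holidays: Jun 17, 1904 (Fri); Jun 18, 1904 (Sat); Jun 20, 1904 (Mon); Jun 21, 1904 (Tue).
3 of the 4 holidays fall on weekdays; the rest are weekends and were already excluded.
Business days: 16 − 3 = 13.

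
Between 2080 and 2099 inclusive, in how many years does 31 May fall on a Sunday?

3

Day of week of May 31 in each year:
2080: Fri, 2081: Sat, 2082: Sun ✓, 2083: Mon, 2084: Wed, 2085: Thu, 2086: Fri, 2087: Sat, 2088: Mon, 2089: Tue, 2090: Wed, 2091: Thu, 2092: Sat, 2093: Sun ✓, 2094: Mon, 2095: Tue, 2096: Thu, 2097: Fri, 2098: Sat, 2099: Sun ✓
Sundays: 2082, 2093, 2099.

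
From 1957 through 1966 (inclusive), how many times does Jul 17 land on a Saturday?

1

Day of week of July 17 in each year:
1957: Wed, 1958: Thu, 1959: Fri, 1960: Sun, 1961: Mon, 1962: Tue, 1963: Wed, 1964: Fri, 1965: Sat ✓, 1966: Sun
Saturdays: 1965.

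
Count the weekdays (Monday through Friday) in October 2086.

23 weekdays

1 October 2086 is a Tuesday.
The range spans 31 days (inclusive of both endpoints).
31 = 7 × 4 + 3, so there are 4 full weeks plus 3 extra days.
Each full week contributes 5 weekdays (Mon–Fri): 4 × 5 = 20.
The 3 extra days are Tuesday, Wednesday, Thursday — 3 of them qualify.
Total: 20 + 3 = 23.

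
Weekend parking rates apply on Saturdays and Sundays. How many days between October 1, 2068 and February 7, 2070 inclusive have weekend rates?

October 1, 2068 is a Monday.
That's 495 days from start to end, counting both.
495 = 7 × 70 + 5, so there are 70 full weeks plus 5 extra days.
Each full week contributes 2 weekend days (Sat, Sun): 70 × 2 = 140.
The 5 extra days are Monday, Tuesday, Wednesday, Thursday, Friday — none qualify.
Total: 140 + 0 = 140.

140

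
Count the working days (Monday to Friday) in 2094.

261 weekdays

Jan 1, 2094 is a Friday.
The range spans 365 days (inclusive of both endpoints).
365 = 7 × 52 + 1, so there are 52 full weeks plus 1 extra day.
Each full week contributes 5 weekdays (Mon–Fri): 52 × 5 = 260.
The 1 extra day is Fri — 1 of them qualifies.
Total: 260 + 1 = 261.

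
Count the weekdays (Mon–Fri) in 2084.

260

1 January 2084 is a Saturday.
That's 366 days from start to end, counting both.
366 = 7 × 52 + 2, so there are 52 full weeks plus 2 extra days.
Each full week contributes 5 weekdays (Mon–Fri): 52 × 5 = 260.
The 2 extra days are Saturday, Sunday — none qualify.
Total: 260 + 0 = 260.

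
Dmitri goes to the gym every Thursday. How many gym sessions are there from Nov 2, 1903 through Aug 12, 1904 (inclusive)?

Nov 2, 1903 is a Monday.
From Nov 2, 1903 to Aug 12, 1904 is 285 days inclusive.
285 = 7 × 40 + 5, so there are 40 full weeks plus 5 extra days.
Each full week contributes one Thursday: 40 so far.
The 5 extra days are Mon, Tue, Wed, Thu, Fri — 1 of them qualifies.
Total: 40 + 1 = 41.

41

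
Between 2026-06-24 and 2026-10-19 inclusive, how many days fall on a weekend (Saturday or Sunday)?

34

2026-06-24 is a Wednesday.
The range spans 118 days (inclusive of both endpoints).
118 = 7 × 16 + 6, so there are 16 full weeks plus 6 extra days.
Each full week contributes 2 weekend days (Sat, Sun): 16 × 2 = 32.
The 6 extra days are Wednesday, Thursday, Friday, Saturday, Sunday, Monday — 2 of them qualify.
Total: 32 + 2 = 34.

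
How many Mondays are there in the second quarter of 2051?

13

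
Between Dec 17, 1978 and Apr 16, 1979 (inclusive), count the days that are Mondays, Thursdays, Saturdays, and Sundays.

70

Dec 17, 1978 is a Sunday.
The range spans 121 days (inclusive of both endpoints).
121 = 7 × 17 + 2, so there are 17 full weeks plus 2 extra days.
Each full week contributes 4 days from the set (Mon, Thu, Sat, Sun): 17 × 4 = 68.
The 2 extra days are Sun, Mon — 2 of them qualify.
Total: 68 + 2 = 70.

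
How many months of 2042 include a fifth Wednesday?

5

A month has five Wednesdays exactly when Wednesday falls within its first (length − 28) days.
Jan: 31 days, starts Wed → 5 of Wed, Thu, Fri ✓
Feb: 28 days, starts Sat → 5 of (none)
Mar: 31 days, starts Sat → 5 of Sat, Sun, Mon
Apr: 30 days, starts Tue → 5 of Tue, Wed ✓
May: 31 days, starts Thu → 5 of Thu, Fri, Sat
Jun: 30 days, starts Sun → 5 of Sun, Mon
Jul: 31 days, starts Tue → 5 of Tue, Wed, Thu ✓
Aug: 31 days, starts Fri → 5 of Fri, Sat, Sun
Sep: 30 days, starts Mon → 5 of Mon, Tue
Oct: 31 days, starts Wed → 5 of Wed, Thu, Fri ✓
Nov: 30 days, starts Sat → 5 of Sat, Sun
Dec: 31 days, starts Mon → 5 of Mon, Tue, Wed ✓
Months with five Wednesdays: Jan, Apr, Jul, Oct, Dec.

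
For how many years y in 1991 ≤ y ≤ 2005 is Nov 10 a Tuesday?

Day of week of November 10 in each year:
1991: Sun, 1992: Tue ✓, 1993: Wed, 1994: Thu, 1995: Fri, 1996: Sun, 1997: Mon, 1998: Tue ✓, 1999: Wed, 2000: Fri, 2001: Sat, 2002: Sun, 2003: Mon, 2004: Wed, 2005: Thu
Tuesdays: 1992, 1998.

2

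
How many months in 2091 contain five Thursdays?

A month has five Thursdays exactly when Thursday falls within its first (length − 28) days.
Jan: 31 days, starts Mon → 5 of Mon, Tue, Wed
Feb: 28 days, starts Thu → 5 of (none)
Mar: 31 days, starts Thu → 5 of Thu, Fri, Sat ✓
Apr: 30 days, starts Sun → 5 of Sun, Mon
May: 31 days, starts Tue → 5 of Tue, Wed, Thu ✓
Jun: 30 days, starts Fri → 5 of Fri, Sat
Jul: 31 days, starts Sun → 5 of Sun, Mon, Tue
Aug: 31 days, starts Wed → 5 of Wed, Thu, Fri ✓
Sep: 30 days, starts Sat → 5 of Sat, Sun
Oct: 31 days, starts Mon → 5 of Mon, Tue, Wed
Nov: 30 days, starts Thu → 5 of Thu, Fri ✓
Dec: 31 days, starts Sat → 5 of Sat, Sun, Mon
Months with five Thursdays: Mar, May, Aug, Nov.

4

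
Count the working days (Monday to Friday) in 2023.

260

1 January 2023 is a Sunday.
From 1 January 2023 to 31 December 2023 is 365 days inclusive.
365 = 7 × 52 + 1, so there are 52 full weeks plus 1 extra day.
Each full week contributes 5 weekdays (Mon–Fri): 52 × 5 = 260.
The 1 extra day is Sun — none qualify.
Total: 260 + 0 = 260.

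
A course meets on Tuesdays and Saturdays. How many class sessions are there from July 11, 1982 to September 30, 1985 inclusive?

336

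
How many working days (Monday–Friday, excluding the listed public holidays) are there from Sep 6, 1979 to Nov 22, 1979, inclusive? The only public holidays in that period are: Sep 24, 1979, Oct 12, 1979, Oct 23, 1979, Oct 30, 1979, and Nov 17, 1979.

Sep 6, 1979 is a Thursday.
That's 78 days from start to end, counting both.
78 = 7 × 11 + 1, so there are 11 full weeks plus 1 extra day.
Each full week contributes 5 weekdays (Mon–Fri): 11 × 5 = 55.
The 1 extra day is Thu — 1 of them qualifies.
Total: 55 + 1 = 56.
Holidays: Sep 24, 1979 (Mon); Oct 12, 1979 (Fri); Oct 23, 1979 (Tue); Oct 30, 1979 (Tue); Nov 17, 1979 (Sat).
4 of the 5 holidays fall on weekdays; the rest are weekends and were already excluded.
Business days: 56 − 4 = 52.

52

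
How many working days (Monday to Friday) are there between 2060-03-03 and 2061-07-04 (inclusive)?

349

2060-03-03 is a Wednesday.
That's 489 days from start to end, counting both.
489 = 7 × 69 + 6, so there are 69 full weeks plus 6 extra days.
Each full week contributes 5 weekdays (Mon–Fri): 69 × 5 = 345.
The 6 extra days are Wednesday, Thursday, Friday, Saturday, Sunday, Monday — 4 of them qualify.
Total: 345 + 4 = 349.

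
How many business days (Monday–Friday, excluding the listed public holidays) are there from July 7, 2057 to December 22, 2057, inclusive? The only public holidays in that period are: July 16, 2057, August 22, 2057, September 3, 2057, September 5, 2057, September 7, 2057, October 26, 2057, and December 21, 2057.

July 7, 2057 is a Saturday.
That's 169 days from start to end, counting both.
169 = 7 × 24 + 1, so there are 24 full weeks plus 1 extra day.
Each full week contributes 5 weekdays (Mon–Fri): 24 × 5 = 120.
The 1 extra day is Saturday — none qualify.
Total: 120 + 0 = 120.
Holidays: July 16, 2057 (Mon); August 22, 2057 (Wed); September 3, 2057 (Mon); September 5, 2057 (Wed); September 7, 2057 (Fri); October 26, 2057 (Fri); December 21, 2057 (Fri).
All 7 holidays fall on weekdays, so subtract 7.
Business days: 120 − 7 = 113.

113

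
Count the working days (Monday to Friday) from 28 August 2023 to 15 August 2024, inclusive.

28 August 2023 is a Monday.
From 28 August 2023 to 15 August 2024 is 354 days inclusive.
354 = 7 × 50 + 4, so there are 50 full weeks plus 4 extra days.
Each full week contributes 5 weekdays (Mon–Fri): 50 × 5 = 250.
The 4 extra days are Mon, Tue, Wed, Thu — 4 of them qualify.
Total: 250 + 4 = 254.

254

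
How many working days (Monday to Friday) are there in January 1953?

22

1 January 1953 is a Thursday.
The range spans 31 days (inclusive of both endpoints).
31 = 7 × 4 + 3, so there are 4 full weeks plus 3 extra days.
Each full week contributes 5 weekdays (Mon–Fri): 4 × 5 = 20.
The 3 extra days are Thu, Fri, Sat — 2 of them qualify.
Total: 20 + 2 = 22.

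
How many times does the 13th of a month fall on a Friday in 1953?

The 13th falls on a Friday when the month's 13th has weekday Fri.
Jan 13 is Tue; Feb 13 is Fri ✓; Mar 13 is Fri ✓; Apr 13 is Mon; May 13 is Wed; Jun 13 is Sat; Jul 13 is Mon; Aug 13 is Thu; Sep 13 is Sun; Oct 13 is Tue; Nov 13 is Fri ✓; Dec 13 is Sun.
Friday the 13ths: Feb, Mar, Nov.

3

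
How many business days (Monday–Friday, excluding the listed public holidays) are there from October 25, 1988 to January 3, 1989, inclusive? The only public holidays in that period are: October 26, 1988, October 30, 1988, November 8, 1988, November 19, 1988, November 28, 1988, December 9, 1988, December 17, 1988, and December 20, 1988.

46 business days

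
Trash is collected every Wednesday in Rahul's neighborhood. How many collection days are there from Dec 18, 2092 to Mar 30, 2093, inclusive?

Dec 18, 2092 is a Thursday.
From Dec 18, 2092 to Mar 30, 2093 is 103 days inclusive.
103 = 7 × 14 + 5, so there are 14 full weeks plus 5 extra days.
Each full week contributes one Wednesday: 14 so far.
The 5 extra days are Thu, Fri, Sat, Sun, Mon — none qualify.
Total: 14 + 0 = 14.

14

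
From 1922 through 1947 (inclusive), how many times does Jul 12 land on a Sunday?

4

Day of week of July 12 in each year:
1922: Wed, 1923: Thu, 1924: Sat, 1925: Sun ✓, 1926: Mon, 1927: Tue, 1928: Thu, 1929: Fri, 1930: Sat, 1931: Sun ✓, 1932: Tue, 1933: Wed, 1934: Thu, 1935: Fri, 1936: Sun ✓, 1937: Mon, 1938: Tue, 1939: Wed, 1940: Fri, 1941: Sat, 1942: Sun ✓, 1943: Mon, 1944: Wed, 1945: Thu, 1946: Fri, 1947: Sat
Sundays: 1925, 1931, 1936, 1942.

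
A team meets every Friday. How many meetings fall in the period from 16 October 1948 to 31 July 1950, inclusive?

16 October 1948 is a Saturday.
The range spans 654 days (inclusive of both endpoints).
654 = 7 × 93 + 3, so there are 93 full weeks plus 3 extra days.
Each full week contributes one Friday: 93 so far.
The 3 extra days are Saturday, Sunday, Monday — none qualify.
Total: 93 + 0 = 93.

93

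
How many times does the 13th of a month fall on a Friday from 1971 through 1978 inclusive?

Friday-the-13ths by year:
1971: Aug
1972: Oct
1973: Apr, Jul
1974: Sep, Dec
1975: Jun
1976: Feb, Aug
1977: May
1978: Jan, Oct

12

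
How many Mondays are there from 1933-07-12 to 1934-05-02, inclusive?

1933-07-12 is a Wednesday.
That's 295 days from start to end, counting both.
295 = 7 × 42 + 1, so there are 42 full weeks plus 1 extra day.
Each full week contributes one Monday: 42 so far.
The 1 extra day is Wed — none qualify.
Total: 42 + 0 = 42.

42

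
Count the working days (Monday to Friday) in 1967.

260 weekdays

Jan 1, 1967 is a Sunday.
That's 365 days from start to end, counting both.
365 = 7 × 52 + 1, so there are 52 full weeks plus 1 extra day.
Each full week contributes 5 weekdays (Mon–Fri): 52 × 5 = 260.
The 1 extra day is Sun — none qualify.
Total: 260 + 0 = 260.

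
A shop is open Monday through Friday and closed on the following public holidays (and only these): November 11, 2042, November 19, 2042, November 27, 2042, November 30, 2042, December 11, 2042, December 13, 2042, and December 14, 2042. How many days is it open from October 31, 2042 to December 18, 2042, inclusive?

October 31, 2042 is a Friday.
That's 49 days from start to end, counting both.
49 = 7 × 7, so the span is exactly 7 full weeks.
Each full week contributes 5 weekdays (Mon–Fri): 7 × 5 = 35.
Total: 35.
Holidays: November 11, 2042 (Tue); November 19, 2042 (Wed); November 27, 2042 (Thu); November 30, 2042 (Sun); December 11, 2042 (Thu); December 13, 2042 (Sat); December 14, 2042 (Sun).
4 of the 7 holidays fall on weekdays; the rest are weekends and were already excluded.
Business days: 35 − 4 = 31.

31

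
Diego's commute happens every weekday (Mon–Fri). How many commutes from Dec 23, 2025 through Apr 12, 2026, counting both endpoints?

79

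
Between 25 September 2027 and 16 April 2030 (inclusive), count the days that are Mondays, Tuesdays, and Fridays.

401

25 September 2027 is a Saturday.
From 25 September 2027 to 16 April 2030 is 935 days inclusive.
935 = 7 × 133 + 4, so there are 133 full weeks plus 4 extra days.
Each full week contributes 3 days from the set (Mon, Tue, Fri): 133 × 3 = 399.
The 4 extra days are Sat, Sun, Mon, Tue — 2 of them qualify.
Total: 399 + 2 = 401.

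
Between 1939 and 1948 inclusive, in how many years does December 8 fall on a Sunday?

Day of week of December 8 in each year:
1939: Fri, 1940: Sun ✓, 1941: Mon, 1942: Tue, 1943: Wed, 1944: Fri, 1945: Sat, 1946: Sun ✓, 1947: Mon, 1948: Wed
Sundays: 1940, 1946.

2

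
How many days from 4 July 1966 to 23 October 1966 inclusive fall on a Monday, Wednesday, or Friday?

4 July 1966 is a Monday.
From 4 July 1966 to 23 October 1966 is 112 days inclusive.
112 = 7 × 16, so the span is exactly 16 full weeks.
Each full week contributes 3 days from the set (Mon, Wed, Fri): 16 × 3 = 48.
Total: 48.

48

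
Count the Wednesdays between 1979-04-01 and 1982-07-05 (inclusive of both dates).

1979-04-01 is a Sunday.
From 1979-04-01 to 1982-07-05 is 1192 days inclusive.
1192 = 7 × 170 + 2, so there are 170 full weeks plus 2 extra days.
Each full week contributes one Wednesday: 170 so far.
The 2 extra days are Sunday, Monday — none qualify.
Total: 170 + 0 = 170.

170 Wednesdays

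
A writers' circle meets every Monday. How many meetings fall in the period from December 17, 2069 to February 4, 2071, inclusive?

December 17, 2069 is a Tuesday.
That's 415 days from start to end, counting both.
415 = 7 × 59 + 2, so there are 59 full weeks plus 2 extra days.
Each full week contributes one Monday: 59 so far.
The 2 extra days are Tue, Wed — none qualify.
Total: 59 + 0 = 59.

59 Mondays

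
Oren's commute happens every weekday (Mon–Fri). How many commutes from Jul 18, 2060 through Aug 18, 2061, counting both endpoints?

Jul 18, 2060 is a Sunday.
From Jul 18, 2060 to Aug 18, 2061 is 397 days inclusive.
397 = 7 × 56 + 5, so there are 56 full weeks plus 5 extra days.
Each full week contributes 5 weekdays (Mon–Fri): 56 × 5 = 280.
The 5 extra days are Sun, Mon, Tue, Wed, Thu — 4 of them qualify.
Total: 280 + 4 = 284.

284 weekdays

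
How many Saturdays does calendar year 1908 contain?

52

January 1, 1908 is a Wednesday.
From January 1, 1908 to December 31, 1908 is 366 days inclusive.
366 = 7 × 52 + 2, so there are 52 full weeks plus 2 extra days.
Each full week contributes one Saturday: 52 so far.
The 2 extra days are Wednesday, Thursday — none qualify.
Total: 52 + 0 = 52.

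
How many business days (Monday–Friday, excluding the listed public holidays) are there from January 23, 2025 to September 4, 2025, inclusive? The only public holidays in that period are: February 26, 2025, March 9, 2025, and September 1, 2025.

159

January 23, 2025 is a Thursday.
The range spans 225 days (inclusive of both endpoints).
225 = 7 × 32 + 1, so there are 32 full weeks plus 1 extra day.
Each full week contributes 5 weekdays (Mon–Fri): 32 × 5 = 160.
The 1 extra day is Thu — 1 of them qualifies.
Total: 160 + 1 = 161.
Holidays: February 26, 2025 (Wed); March 9, 2025 (Sun); September 1, 2025 (Mon).
2 of the 3 holidays fall on weekdays; the rest are weekends and were already excluded.
Business days: 161 − 2 = 159.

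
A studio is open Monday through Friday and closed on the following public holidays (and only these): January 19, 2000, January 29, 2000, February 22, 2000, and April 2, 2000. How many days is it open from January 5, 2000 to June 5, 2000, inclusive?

January 5, 2000 is a Wednesday.
That's 153 days from start to end, counting both.
153 = 7 × 21 + 6, so there are 21 full weeks plus 6 extra days.
Each full week contributes 5 weekdays (Mon–Fri): 21 × 5 = 105.
The 6 extra days are Wed, Thu, Fri, Sat, Sun, Mon — 4 of them qualify.
Total: 105 + 4 = 109.
Holidays: January 19, 2000 (Wed); January 29, 2000 (Sat); February 22, 2000 (Tue); April 2, 2000 (Sun).
2 of the 4 holidays fall on weekdays; the rest are weekends and were already excluded.
Business days: 109 − 2 = 107.

107 working days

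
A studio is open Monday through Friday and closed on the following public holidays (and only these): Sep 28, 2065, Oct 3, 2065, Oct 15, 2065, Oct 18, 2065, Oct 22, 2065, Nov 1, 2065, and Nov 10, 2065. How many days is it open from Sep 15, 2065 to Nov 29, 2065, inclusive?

Sep 15, 2065 is a Tuesday.
That's 76 days from start to end, counting both.
76 = 7 × 10 + 6, so there are 10 full weeks plus 6 extra days.
Each full week contributes 5 weekdays (Mon–Fri): 10 × 5 = 50.
The 6 extra days are Tue, Wed, Thu, Fri, Sat, Sun — 4 of them qualify.
Total: 50 + 4 = 54.
Holidays: Sep 28, 2065 (Mon); Oct 3, 2065 (Sat); Oct 15, 2065 (Thu); Oct 18, 2065 (Sun); Oct 22, 2065 (Thu); Nov 1, 2065 (Sun); Nov 10, 2065 (Tue).
4 of the 7 holidays fall on weekdays; the rest are weekends and were already excluded.
Business days: 54 − 4 = 50.

50 business days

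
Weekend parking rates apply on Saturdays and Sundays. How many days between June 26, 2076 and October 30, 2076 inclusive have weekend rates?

36

June 26, 2076 is a Friday.
From June 26, 2076 to October 30, 2076 is 127 days inclusive.
127 = 7 × 18 + 1, so there are 18 full weeks plus 1 extra day.
Each full week contributes 2 weekend days (Sat, Sun): 18 × 2 = 36.
The 1 extra day is Fri — none qualify.
Total: 36 + 0 = 36.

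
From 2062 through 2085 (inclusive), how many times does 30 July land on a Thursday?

4

Day of week of July 30 in each year:
2062: Sun, 2063: Mon, 2064: Wed, 2065: Thu ✓, 2066: Fri, 2067: Sat, 2068: Mon, 2069: Tue, 2070: Wed, 2071: Thu ✓, 2072: Sat, 2073: Sun, 2074: Mon, 2075: Tue, 2076: Thu ✓, 2077: Fri, 2078: Sat, 2079: Sun, 2080: Tue, 2081: Wed, 2082: Thu ✓, 2083: Fri, 2084: Sun, 2085: Mon
Thursdays: 2065, 2071, 2076, 2082.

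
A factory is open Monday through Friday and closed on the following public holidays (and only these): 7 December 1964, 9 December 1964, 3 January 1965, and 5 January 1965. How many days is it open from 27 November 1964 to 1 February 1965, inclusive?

27 November 1964 is a Friday.
That's 67 days from start to end, counting both.
67 = 7 × 9 + 4, so there are 9 full weeks plus 4 extra days.
Each full week contributes 5 weekdays (Mon–Fri): 9 × 5 = 45.
The 4 extra days are Fri, Sat, Sun, Mon — 2 of them qualify.
Total: 45 + 2 = 47.
Holidays: 7 December 1964 (Mon); 9 December 1964 (Wed); 3 January 1965 (Sun); 5 January 1965 (Tue).
3 of the 4 holidays fall on weekdays; the rest are weekends and were already excluded.
Business days: 47 − 3 = 44.

44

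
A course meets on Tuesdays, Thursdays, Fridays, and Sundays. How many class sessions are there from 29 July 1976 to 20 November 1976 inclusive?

29 July 1976 is a Thursday.
From 29 July 1976 to 20 November 1976 is 115 days inclusive.
115 = 7 × 16 + 3, so there are 16 full weeks plus 3 extra days.
Each full week contributes 4 days from the set (Tue, Thu, Fri, Sun): 16 × 4 = 64.
The 3 extra days are Thursday, Friday, Saturday — 2 of them qualify.
Total: 64 + 2 = 66.

66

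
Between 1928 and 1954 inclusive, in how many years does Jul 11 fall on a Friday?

4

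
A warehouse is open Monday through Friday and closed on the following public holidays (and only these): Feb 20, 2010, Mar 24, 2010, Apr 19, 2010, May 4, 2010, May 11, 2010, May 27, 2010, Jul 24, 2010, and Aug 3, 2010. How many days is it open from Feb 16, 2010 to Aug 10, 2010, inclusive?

120

Feb 16, 2010 is a Tuesday.
The range spans 176 days (inclusive of both endpoints).
176 = 7 × 25 + 1, so there are 25 full weeks plus 1 extra day.
Each full week contributes 5 weekdays (Mon–Fri): 25 × 5 = 125.
The 1 extra day is Tuesday — 1 of them qualifies.
Total: 125 + 1 = 126.
Holidays: Feb 20, 2010 (Sat); Mar 24, 2010 (Wed); Apr 19, 2010 (Mon); May 4, 2010 (Tue); May 11, 2010 (Tue); May 27, 2010 (Thu); Jul 24, 2010 (Sat); Aug 3, 2010 (Tue).
6 of the 8 holidays fall on weekdays; the rest are weekends and were already excluded.
Business days: 126 − 6 = 120.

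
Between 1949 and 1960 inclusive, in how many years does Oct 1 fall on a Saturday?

3

Day of week of October 1 in each year:
1949: Sat ✓, 1950: Sun, 1951: Mon, 1952: Wed, 1953: Thu, 1954: Fri, 1955: Sat ✓, 1956: Mon, 1957: Tue, 1958: Wed, 1959: Thu, 1960: Sat ✓
Saturdays: 1949, 1955, 1960.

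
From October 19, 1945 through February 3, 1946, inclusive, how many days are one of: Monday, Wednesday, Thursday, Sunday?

61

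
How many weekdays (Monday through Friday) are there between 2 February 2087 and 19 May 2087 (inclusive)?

76 weekdays

2 February 2087 is a Sunday.
The range spans 107 days (inclusive of both endpoints).
107 = 7 × 15 + 2, so there are 15 full weeks plus 2 extra days.
Each full week contributes 5 weekdays (Mon–Fri): 15 × 5 = 75.
The 2 extra days are Sunday, Monday — 1 of them qualifies.
Total: 75 + 1 = 76.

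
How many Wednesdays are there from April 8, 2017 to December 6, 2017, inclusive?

April 8, 2017 is a Saturday.
From April 8, 2017 to December 6, 2017 is 243 days inclusive.
243 = 7 × 34 + 5, so there are 34 full weeks plus 5 extra days.
Each full week contributes one Wednesday: 34 so far.
The 5 extra days are Sat, Sun, Mon, Tue, Wed — 1 of them qualifies.
Total: 34 + 1 = 35.

35 Wednesdays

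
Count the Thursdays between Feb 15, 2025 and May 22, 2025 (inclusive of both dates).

14

Feb 15, 2025 is a Saturday.
That's 97 days from start to end, counting both.
97 = 7 × 13 + 6, so there are 13 full weeks plus 6 extra days.
Each full week contributes one Thursday: 13 so far.
The 6 extra days are Sat, Sun, Mon, Tue, Wed, Thu — 1 of them qualifies.
Total: 13 + 1 = 14.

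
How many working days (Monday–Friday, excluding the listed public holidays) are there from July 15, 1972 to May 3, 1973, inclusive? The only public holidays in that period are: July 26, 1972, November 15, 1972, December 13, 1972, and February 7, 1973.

July 15, 1972 is a Saturday.
The range spans 293 days (inclusive of both endpoints).
293 = 7 × 41 + 6, so there are 41 full weeks plus 6 extra days.
Each full week contributes 5 weekdays (Mon–Fri): 41 × 5 = 205.
The 6 extra days are Sat, Sun, Mon, Tue, Wed, Thu — 4 of them qualify.
Total: 205 + 4 = 209.
Holidays: July 26, 1972 (Wed); November 15, 1972 (Wed); December 13, 1972 (Wed); February 7, 1973 (Wed).
All 4 holidays fall on weekdays, so subtract 4.
Business days: 209 − 4 = 205.

205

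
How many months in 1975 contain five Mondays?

A month has five Mondays exactly when Monday falls within its first (length − 28) days.
Jan: 31 days, starts Wed → 5 of Wed, Thu, Fri
Feb: 28 days, starts Sat → 5 of (none)
Mar: 31 days, starts Sat → 5 of Sat, Sun, Mon ✓
Apr: 30 days, starts Tue → 5 of Tue, Wed
May: 31 days, starts Thu → 5 of Thu, Fri, Sat
Jun: 30 days, starts Sun → 5 of Sun, Mon ✓
Jul: 31 days, starts Tue → 5 of Tue, Wed, Thu
Aug: 31 days, starts Fri → 5 of Fri, Sat, Sun
Sep: 30 days, starts Mon → 5 of Mon, Tue ✓
Oct: 31 days, starts Wed → 5 of Wed, Thu, Fri
Nov: 30 days, starts Sat → 5 of Sat, Sun
Dec: 31 days, starts Mon → 5 of Mon, Tue, Wed ✓
Months with five Mondays: Mar, Jun, Sep, Dec.

4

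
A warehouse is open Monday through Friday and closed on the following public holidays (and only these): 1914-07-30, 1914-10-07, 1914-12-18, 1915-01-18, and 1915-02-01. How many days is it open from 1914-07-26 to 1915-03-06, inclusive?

155 business days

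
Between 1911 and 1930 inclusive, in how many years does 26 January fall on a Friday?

3

Day of week of January 26 in each year:
1911: Thu, 1912: Fri ✓, 1913: Sun, 1914: Mon, 1915: Tue, 1916: Wed, 1917: Fri ✓, 1918: Sat, 1919: Sun, 1920: Mon, 1921: Wed, 1922: Thu, 1923: Fri ✓, 1924: Sat, 1925: Mon, 1926: Tue, 1927: Wed, 1928: Thu, 1929: Sat, 1930: Sun
Fridays: 1912, 1917, 1923.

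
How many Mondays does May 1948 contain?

5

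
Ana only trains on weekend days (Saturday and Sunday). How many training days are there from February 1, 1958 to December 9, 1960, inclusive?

February 1, 1958 is a Saturday.
The range spans 1043 days (inclusive of both endpoints).
1043 = 7 × 149, so the span is exactly 149 full weeks.
Each full week contributes 2 weekend days (Sat, Sun): 149 × 2 = 298.
Total: 298.

298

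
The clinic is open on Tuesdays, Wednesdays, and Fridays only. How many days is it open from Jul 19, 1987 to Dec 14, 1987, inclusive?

63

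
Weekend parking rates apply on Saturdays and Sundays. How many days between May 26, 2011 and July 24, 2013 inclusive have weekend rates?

226

May 26, 2011 is a Thursday.
That's 791 days from start to end, counting both.
791 = 7 × 113, so the span is exactly 113 full weeks.
Each full week contributes 2 weekend days (Sat, Sun): 113 × 2 = 226.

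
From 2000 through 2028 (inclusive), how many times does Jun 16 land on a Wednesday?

4

Day of week of June 16 in each year:
2000: Fri, 2001: Sat, 2002: Sun, 2003: Mon, 2004: Wed ✓, 2005: Thu, 2006: Fri, 2007: Sat, 2008: Mon, 2009: Tue, 2010: Wed ✓, 2011: Thu, 2012: Sat, 2013: Sun, 2014: Mon, 2015: Tue, 2016: Thu, 2017: Fri, 2018: Sat, 2019: Sun, 2020: Tue, 2021: Wed ✓, 2022: Thu, 2023: Fri, 2024: Sun, 2025: Mon, 2026: Tue, 2027: Wed ✓, 2028: Fri
Wednesdays: 2004, 2010, 2021, 2027.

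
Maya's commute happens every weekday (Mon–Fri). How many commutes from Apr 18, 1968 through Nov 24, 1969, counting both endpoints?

418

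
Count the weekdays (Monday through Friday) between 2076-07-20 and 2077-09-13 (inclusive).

2076-07-20 is a Monday.
That's 421 days from start to end, counting both.
421 = 7 × 60 + 1, so there are 60 full weeks plus 1 extra day.
Each full week contributes 5 weekdays (Mon–Fri): 60 × 5 = 300.
The 1 extra day is Mon — 1 of them qualifies.
Total: 300 + 1 = 301.

301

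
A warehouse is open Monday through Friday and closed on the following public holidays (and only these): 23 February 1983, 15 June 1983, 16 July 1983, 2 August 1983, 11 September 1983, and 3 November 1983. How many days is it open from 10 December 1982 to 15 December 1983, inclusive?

261

10 December 1982 is a Friday.
From 10 December 1982 to 15 December 1983 is 371 days inclusive.
371 = 7 × 53, so the span is exactly 53 full weeks.
Each full week contributes 5 weekdays (Mon–Fri): 53 × 5 = 265.
Holidays: 23 February 1983 (Wed); 15 June 1983 (Wed); 16 July 1983 (Sat); 2 August 1983 (Tue); 11 September 1983 (Sun); 3 November 1983 (Thu).
4 of the 6 holidays fall on weekdays; the rest are weekends and were already excluded.
Business days: 265 − 4 = 261.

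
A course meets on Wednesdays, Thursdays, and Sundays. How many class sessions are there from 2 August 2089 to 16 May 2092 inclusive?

2 August 2089 is a Tuesday.
That's 1019 days from start to end, counting both.
1019 = 7 × 145 + 4, so there are 145 full weeks plus 4 extra days.
Each full week contributes 3 days from the set (Wed, Thu, Sun): 145 × 3 = 435.
The 4 extra days are Tuesday, Wednesday, Thursday, Friday — 2 of them qualify.
Total: 435 + 2 = 437.

437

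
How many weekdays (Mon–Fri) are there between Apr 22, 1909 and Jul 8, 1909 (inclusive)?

Apr 22, 1909 is a Thursday.
That's 78 days from start to end, counting both.
78 = 7 × 11 + 1, so there are 11 full weeks plus 1 extra day.
Each full week contributes 5 weekdays (Mon–Fri): 11 × 5 = 55.
The 1 extra day is Thu — 1 of them qualifies.
Total: 55 + 1 = 56.

56 weekdays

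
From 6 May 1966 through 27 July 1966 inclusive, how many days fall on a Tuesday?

12

6 May 1966 is a Friday.
That's 83 days from start to end, counting both.
83 = 7 × 11 + 6, so there are 11 full weeks plus 6 extra days.
Each full week contributes one Tuesday: 11 so far.
The 6 extra days are Friday, Saturday, Sunday, Monday, Tuesday, Wednesday — 1 of them qualifies.
Total: 11 + 1 = 12.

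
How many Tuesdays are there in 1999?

52

1999-01-01 is a Friday.
That's 365 days from start to end, counting both.
365 = 7 × 52 + 1, so there are 52 full weeks plus 1 extra day.
Each full week contributes one Tuesday: 52 so far.
The 1 extra day is Fri — none qualify.
Total: 52 + 0 = 52.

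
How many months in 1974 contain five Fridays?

4

A month has five Fridays exactly when Friday falls within its first (length − 28) days.
Jan: 31 days, starts Tue → 5 of Tue, Wed, Thu
Feb: 28 days, starts Fri → 5 of (none)
Mar: 31 days, starts Fri → 5 of Fri, Sat, Sun ✓
Apr: 30 days, starts Mon → 5 of Mon, Tue
May: 31 days, starts Wed → 5 of Wed, Thu, Fri ✓
Jun: 30 days, starts Sat → 5 of Sat, Sun
Jul: 31 days, starts Mon → 5 of Mon, Tue, Wed
Aug: 31 days, starts Thu → 5 of Thu, Fri, Sat ✓
Sep: 30 days, starts Sun → 5 of Sun, Mon
Oct: 31 days, starts Tue → 5 of Tue, Wed, Thu
Nov: 30 days, starts Fri → 5 of Fri, Sat ✓
Dec: 31 days, starts Sun → 5 of Sun, Mon, Tue
Months with five Fridays: Mar, May, Aug, Nov.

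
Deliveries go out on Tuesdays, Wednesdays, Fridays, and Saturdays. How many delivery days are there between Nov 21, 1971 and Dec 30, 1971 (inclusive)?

22

Nov 21, 1971 is a Sunday.
From Nov 21, 1971 to Dec 30, 1971 is 40 days inclusive.
40 = 7 × 5 + 5, so there are 5 full weeks plus 5 extra days.
Each full week contributes 4 days from the set (Tue, Wed, Fri, Sat): 5 × 4 = 20.
The 5 extra days are Sun, Mon, Tue, Wed, Thu — 2 of them qualify.
Total: 20 + 2 = 22.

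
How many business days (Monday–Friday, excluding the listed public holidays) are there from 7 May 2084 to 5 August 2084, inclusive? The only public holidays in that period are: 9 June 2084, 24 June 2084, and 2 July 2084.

64 business days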